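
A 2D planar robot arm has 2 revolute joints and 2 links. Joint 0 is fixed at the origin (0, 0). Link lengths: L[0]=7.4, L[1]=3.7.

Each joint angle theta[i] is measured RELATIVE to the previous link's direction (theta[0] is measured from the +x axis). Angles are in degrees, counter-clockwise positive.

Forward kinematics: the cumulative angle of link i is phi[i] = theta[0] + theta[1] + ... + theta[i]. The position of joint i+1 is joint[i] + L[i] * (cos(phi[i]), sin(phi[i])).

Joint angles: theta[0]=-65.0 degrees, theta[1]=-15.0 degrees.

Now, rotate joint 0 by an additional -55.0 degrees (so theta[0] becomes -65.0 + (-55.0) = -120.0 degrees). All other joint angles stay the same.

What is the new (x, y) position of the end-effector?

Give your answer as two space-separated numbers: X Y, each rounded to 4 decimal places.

Answer: -6.3163 -9.0249

Derivation:
joint[0] = (0.0000, 0.0000)  (base)
link 0: phi[0] = -120 = -120 deg
  cos(-120 deg) = -0.5000, sin(-120 deg) = -0.8660
  joint[1] = (0.0000, 0.0000) + 7.4 * (-0.5000, -0.8660) = (0.0000 + -3.7000, 0.0000 + -6.4086) = (-3.7000, -6.4086)
link 1: phi[1] = -120 + -15 = -135 deg
  cos(-135 deg) = -0.7071, sin(-135 deg) = -0.7071
  joint[2] = (-3.7000, -6.4086) + 3.7 * (-0.7071, -0.7071) = (-3.7000 + -2.6163, -6.4086 + -2.6163) = (-6.3163, -9.0249)
End effector: (-6.3163, -9.0249)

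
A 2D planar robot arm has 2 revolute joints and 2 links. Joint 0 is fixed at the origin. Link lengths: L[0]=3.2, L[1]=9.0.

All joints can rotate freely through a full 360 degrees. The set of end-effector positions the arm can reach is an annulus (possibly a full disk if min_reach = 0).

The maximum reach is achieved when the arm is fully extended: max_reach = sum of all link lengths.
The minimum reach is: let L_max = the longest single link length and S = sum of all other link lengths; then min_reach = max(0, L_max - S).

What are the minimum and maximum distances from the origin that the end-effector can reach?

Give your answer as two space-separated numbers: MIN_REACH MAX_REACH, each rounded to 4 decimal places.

Answer: 5.8000 12.2000

Derivation:
Link lengths: [3.2, 9.0]
max_reach = 3.2 + 9 = 12.2
L_max = max([3.2, 9.0]) = 9
S (sum of others) = 12.2 - 9 = 3.2
min_reach = max(0, 9 - 3.2) = max(0, 5.8) = 5.8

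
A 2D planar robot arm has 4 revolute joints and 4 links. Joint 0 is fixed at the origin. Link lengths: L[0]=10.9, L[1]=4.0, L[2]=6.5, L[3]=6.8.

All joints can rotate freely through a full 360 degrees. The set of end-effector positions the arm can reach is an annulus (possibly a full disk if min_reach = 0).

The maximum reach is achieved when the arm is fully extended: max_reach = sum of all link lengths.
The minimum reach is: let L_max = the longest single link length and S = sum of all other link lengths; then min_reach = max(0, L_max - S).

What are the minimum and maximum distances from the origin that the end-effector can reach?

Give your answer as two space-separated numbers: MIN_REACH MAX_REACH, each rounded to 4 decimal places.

Answer: 0.0000 28.2000

Derivation:
Link lengths: [10.9, 4.0, 6.5, 6.8]
max_reach = 10.9 + 4 + 6.5 + 6.8 = 28.2
L_max = max([10.9, 4.0, 6.5, 6.8]) = 10.9
S (sum of others) = 28.2 - 10.9 = 17.3
min_reach = max(0, 10.9 - 17.3) = max(0, -6.4) = 0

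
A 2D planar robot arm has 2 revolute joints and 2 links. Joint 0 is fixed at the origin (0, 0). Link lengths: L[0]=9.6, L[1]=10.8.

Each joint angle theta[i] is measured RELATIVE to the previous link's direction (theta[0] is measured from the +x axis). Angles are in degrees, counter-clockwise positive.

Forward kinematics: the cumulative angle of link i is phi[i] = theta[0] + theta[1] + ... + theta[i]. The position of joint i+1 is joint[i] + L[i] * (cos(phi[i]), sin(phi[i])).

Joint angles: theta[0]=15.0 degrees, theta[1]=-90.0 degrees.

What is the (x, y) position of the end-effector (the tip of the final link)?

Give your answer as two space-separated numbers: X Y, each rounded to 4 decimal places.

joint[0] = (0.0000, 0.0000)  (base)
link 0: phi[0] = 15 = 15 deg
  cos(15 deg) = 0.9659, sin(15 deg) = 0.2588
  joint[1] = (0.0000, 0.0000) + 9.6 * (0.9659, 0.2588) = (0.0000 + 9.2729, 0.0000 + 2.4847) = (9.2729, 2.4847)
link 1: phi[1] = 15 + -90 = -75 deg
  cos(-75 deg) = 0.2588, sin(-75 deg) = -0.9659
  joint[2] = (9.2729, 2.4847) + 10.8 * (0.2588, -0.9659) = (9.2729 + 2.7952, 2.4847 + -10.4320) = (12.0681, -7.9473)
End effector: (12.0681, -7.9473)

Answer: 12.0681 -7.9473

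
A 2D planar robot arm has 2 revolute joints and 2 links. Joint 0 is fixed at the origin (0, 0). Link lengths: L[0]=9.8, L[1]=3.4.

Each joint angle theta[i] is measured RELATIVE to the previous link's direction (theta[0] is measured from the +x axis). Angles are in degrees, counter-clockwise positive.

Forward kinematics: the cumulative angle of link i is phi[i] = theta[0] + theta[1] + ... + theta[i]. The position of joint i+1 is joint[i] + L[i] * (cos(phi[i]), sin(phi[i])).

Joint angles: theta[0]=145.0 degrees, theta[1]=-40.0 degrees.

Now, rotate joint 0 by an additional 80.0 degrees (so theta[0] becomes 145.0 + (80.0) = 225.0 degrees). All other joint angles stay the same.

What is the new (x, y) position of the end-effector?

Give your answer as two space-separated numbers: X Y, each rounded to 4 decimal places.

Answer: -10.3167 -7.2260

Derivation:
joint[0] = (0.0000, 0.0000)  (base)
link 0: phi[0] = 225 = 225 deg
  cos(225 deg) = -0.7071, sin(225 deg) = -0.7071
  joint[1] = (0.0000, 0.0000) + 9.8 * (-0.7071, -0.7071) = (0.0000 + -6.9296, 0.0000 + -6.9296) = (-6.9296, -6.9296)
link 1: phi[1] = 225 + -40 = 185 deg
  cos(185 deg) = -0.9962, sin(185 deg) = -0.0872
  joint[2] = (-6.9296, -6.9296) + 3.4 * (-0.9962, -0.0872) = (-6.9296 + -3.3871, -6.9296 + -0.2963) = (-10.3167, -7.2260)
End effector: (-10.3167, -7.2260)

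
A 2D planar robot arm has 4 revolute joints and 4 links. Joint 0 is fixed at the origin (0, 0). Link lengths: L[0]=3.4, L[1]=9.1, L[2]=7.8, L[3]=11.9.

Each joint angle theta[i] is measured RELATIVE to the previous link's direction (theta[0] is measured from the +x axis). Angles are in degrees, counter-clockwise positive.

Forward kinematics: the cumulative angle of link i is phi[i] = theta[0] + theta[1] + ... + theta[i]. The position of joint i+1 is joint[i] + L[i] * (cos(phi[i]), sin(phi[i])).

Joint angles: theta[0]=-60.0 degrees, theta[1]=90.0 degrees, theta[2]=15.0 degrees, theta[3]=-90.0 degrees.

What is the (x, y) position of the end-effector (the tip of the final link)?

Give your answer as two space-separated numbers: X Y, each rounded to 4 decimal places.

Answer: 23.5108 -1.2936

Derivation:
joint[0] = (0.0000, 0.0000)  (base)
link 0: phi[0] = -60 = -60 deg
  cos(-60 deg) = 0.5000, sin(-60 deg) = -0.8660
  joint[1] = (0.0000, 0.0000) + 3.4 * (0.5000, -0.8660) = (0.0000 + 1.7000, 0.0000 + -2.9445) = (1.7000, -2.9445)
link 1: phi[1] = -60 + 90 = 30 deg
  cos(30 deg) = 0.8660, sin(30 deg) = 0.5000
  joint[2] = (1.7000, -2.9445) + 9.1 * (0.8660, 0.5000) = (1.7000 + 7.8808, -2.9445 + 4.5500) = (9.5808, 1.6055)
link 2: phi[2] = -60 + 90 + 15 = 45 deg
  cos(45 deg) = 0.7071, sin(45 deg) = 0.7071
  joint[3] = (9.5808, 1.6055) + 7.8 * (0.7071, 0.7071) = (9.5808 + 5.5154, 1.6055 + 5.5154) = (15.0963, 7.1209)
link 3: phi[3] = -60 + 90 + 15 + -90 = -45 deg
  cos(-45 deg) = 0.7071, sin(-45 deg) = -0.7071
  joint[4] = (15.0963, 7.1209) + 11.9 * (0.7071, -0.7071) = (15.0963 + 8.4146, 7.1209 + -8.4146) = (23.5108, -1.2936)
End effector: (23.5108, -1.2936)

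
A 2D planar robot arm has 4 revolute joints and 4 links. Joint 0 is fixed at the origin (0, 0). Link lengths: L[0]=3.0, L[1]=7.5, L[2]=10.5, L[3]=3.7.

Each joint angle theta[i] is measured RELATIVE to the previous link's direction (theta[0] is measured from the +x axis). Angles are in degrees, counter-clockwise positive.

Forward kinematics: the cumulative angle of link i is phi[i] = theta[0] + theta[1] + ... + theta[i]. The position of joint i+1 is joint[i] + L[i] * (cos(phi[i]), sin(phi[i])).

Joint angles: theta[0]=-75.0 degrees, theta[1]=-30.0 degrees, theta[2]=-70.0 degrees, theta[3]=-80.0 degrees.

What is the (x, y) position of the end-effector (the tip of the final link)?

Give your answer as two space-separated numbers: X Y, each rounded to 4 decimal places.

joint[0] = (0.0000, 0.0000)  (base)
link 0: phi[0] = -75 = -75 deg
  cos(-75 deg) = 0.2588, sin(-75 deg) = -0.9659
  joint[1] = (0.0000, 0.0000) + 3 * (0.2588, -0.9659) = (0.0000 + 0.7765, 0.0000 + -2.8978) = (0.7765, -2.8978)
link 1: phi[1] = -75 + -30 = -105 deg
  cos(-105 deg) = -0.2588, sin(-105 deg) = -0.9659
  joint[2] = (0.7765, -2.8978) + 7.5 * (-0.2588, -0.9659) = (0.7765 + -1.9411, -2.8978 + -7.2444) = (-1.1647, -10.1422)
link 2: phi[2] = -75 + -30 + -70 = -175 deg
  cos(-175 deg) = -0.9962, sin(-175 deg) = -0.0872
  joint[3] = (-1.1647, -10.1422) + 10.5 * (-0.9962, -0.0872) = (-1.1647 + -10.4600, -10.1422 + -0.9151) = (-11.6247, -11.0574)
link 3: phi[3] = -75 + -30 + -70 + -80 = -255 deg
  cos(-255 deg) = -0.2588, sin(-255 deg) = 0.9659
  joint[4] = (-11.6247, -11.0574) + 3.7 * (-0.2588, 0.9659) = (-11.6247 + -0.9576, -11.0574 + 3.5739) = (-12.5824, -7.4834)
End effector: (-12.5824, -7.4834)

Answer: -12.5824 -7.4834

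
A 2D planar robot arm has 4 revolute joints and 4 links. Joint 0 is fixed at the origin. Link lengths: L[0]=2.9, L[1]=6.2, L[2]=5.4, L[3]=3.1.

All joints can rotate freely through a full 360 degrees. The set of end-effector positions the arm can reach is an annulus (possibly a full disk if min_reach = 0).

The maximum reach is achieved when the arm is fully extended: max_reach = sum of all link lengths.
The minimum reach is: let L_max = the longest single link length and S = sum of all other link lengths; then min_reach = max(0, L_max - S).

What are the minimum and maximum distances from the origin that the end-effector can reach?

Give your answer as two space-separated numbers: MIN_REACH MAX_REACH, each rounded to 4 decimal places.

Answer: 0.0000 17.6000

Derivation:
Link lengths: [2.9, 6.2, 5.4, 3.1]
max_reach = 2.9 + 6.2 + 5.4 + 3.1 = 17.6
L_max = max([2.9, 6.2, 5.4, 3.1]) = 6.2
S (sum of others) = 17.6 - 6.2 = 11.4
min_reach = max(0, 6.2 - 11.4) = max(0, -5.2) = 0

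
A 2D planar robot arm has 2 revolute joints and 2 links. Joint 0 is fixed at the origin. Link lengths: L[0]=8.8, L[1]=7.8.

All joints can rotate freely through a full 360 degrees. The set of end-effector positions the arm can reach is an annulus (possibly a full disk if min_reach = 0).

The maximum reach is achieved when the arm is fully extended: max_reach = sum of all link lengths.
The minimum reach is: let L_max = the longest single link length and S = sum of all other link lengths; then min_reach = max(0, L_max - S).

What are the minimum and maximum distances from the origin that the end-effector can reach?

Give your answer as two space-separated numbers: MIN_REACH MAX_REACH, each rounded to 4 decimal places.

Answer: 1.0000 16.6000

Derivation:
Link lengths: [8.8, 7.8]
max_reach = 8.8 + 7.8 = 16.6
L_max = max([8.8, 7.8]) = 8.8
S (sum of others) = 16.6 - 8.8 = 7.8
min_reach = max(0, 8.8 - 7.8) = max(0, 1) = 1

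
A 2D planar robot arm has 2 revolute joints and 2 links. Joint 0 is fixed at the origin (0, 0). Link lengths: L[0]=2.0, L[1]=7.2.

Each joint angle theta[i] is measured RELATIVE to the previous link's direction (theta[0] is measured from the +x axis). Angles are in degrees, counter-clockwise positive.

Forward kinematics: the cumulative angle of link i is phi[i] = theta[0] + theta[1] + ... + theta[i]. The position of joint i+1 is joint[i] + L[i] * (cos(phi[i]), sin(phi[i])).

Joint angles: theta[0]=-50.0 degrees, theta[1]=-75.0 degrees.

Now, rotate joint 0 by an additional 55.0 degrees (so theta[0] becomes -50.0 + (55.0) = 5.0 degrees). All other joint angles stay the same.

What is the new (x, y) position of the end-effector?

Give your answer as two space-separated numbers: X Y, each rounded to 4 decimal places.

Answer: 4.4549 -6.5915

Derivation:
joint[0] = (0.0000, 0.0000)  (base)
link 0: phi[0] = 5 = 5 deg
  cos(5 deg) = 0.9962, sin(5 deg) = 0.0872
  joint[1] = (0.0000, 0.0000) + 2 * (0.9962, 0.0872) = (0.0000 + 1.9924, 0.0000 + 0.1743) = (1.9924, 0.1743)
link 1: phi[1] = 5 + -75 = -70 deg
  cos(-70 deg) = 0.3420, sin(-70 deg) = -0.9397
  joint[2] = (1.9924, 0.1743) + 7.2 * (0.3420, -0.9397) = (1.9924 + 2.4625, 0.1743 + -6.7658) = (4.4549, -6.5915)
End effector: (4.4549, -6.5915)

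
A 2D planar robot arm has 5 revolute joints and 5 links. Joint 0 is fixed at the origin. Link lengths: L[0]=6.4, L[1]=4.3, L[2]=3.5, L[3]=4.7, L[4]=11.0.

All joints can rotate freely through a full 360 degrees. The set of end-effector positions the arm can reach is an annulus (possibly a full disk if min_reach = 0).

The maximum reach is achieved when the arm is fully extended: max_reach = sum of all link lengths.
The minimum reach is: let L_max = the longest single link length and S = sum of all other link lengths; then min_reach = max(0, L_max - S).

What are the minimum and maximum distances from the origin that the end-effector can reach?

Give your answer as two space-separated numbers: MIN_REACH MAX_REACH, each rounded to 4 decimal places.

Link lengths: [6.4, 4.3, 3.5, 4.7, 11.0]
max_reach = 6.4 + 4.3 + 3.5 + 4.7 + 11 = 29.9
L_max = max([6.4, 4.3, 3.5, 4.7, 11.0]) = 11
S (sum of others) = 29.9 - 11 = 18.9
min_reach = max(0, 11 - 18.9) = max(0, -7.9) = 0

Answer: 0.0000 29.9000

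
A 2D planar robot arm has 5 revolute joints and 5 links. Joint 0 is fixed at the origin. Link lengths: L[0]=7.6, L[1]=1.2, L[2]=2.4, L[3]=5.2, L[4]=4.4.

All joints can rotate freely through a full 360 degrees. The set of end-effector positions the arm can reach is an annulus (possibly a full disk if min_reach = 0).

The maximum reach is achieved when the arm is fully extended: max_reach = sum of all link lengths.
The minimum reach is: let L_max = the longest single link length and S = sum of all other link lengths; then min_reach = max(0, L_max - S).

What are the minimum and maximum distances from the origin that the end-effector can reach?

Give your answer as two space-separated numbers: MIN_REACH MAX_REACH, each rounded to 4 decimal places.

Answer: 0.0000 20.8000

Derivation:
Link lengths: [7.6, 1.2, 2.4, 5.2, 4.4]
max_reach = 7.6 + 1.2 + 2.4 + 5.2 + 4.4 = 20.8
L_max = max([7.6, 1.2, 2.4, 5.2, 4.4]) = 7.6
S (sum of others) = 20.8 - 7.6 = 13.2
min_reach = max(0, 7.6 - 13.2) = max(0, -5.6) = 0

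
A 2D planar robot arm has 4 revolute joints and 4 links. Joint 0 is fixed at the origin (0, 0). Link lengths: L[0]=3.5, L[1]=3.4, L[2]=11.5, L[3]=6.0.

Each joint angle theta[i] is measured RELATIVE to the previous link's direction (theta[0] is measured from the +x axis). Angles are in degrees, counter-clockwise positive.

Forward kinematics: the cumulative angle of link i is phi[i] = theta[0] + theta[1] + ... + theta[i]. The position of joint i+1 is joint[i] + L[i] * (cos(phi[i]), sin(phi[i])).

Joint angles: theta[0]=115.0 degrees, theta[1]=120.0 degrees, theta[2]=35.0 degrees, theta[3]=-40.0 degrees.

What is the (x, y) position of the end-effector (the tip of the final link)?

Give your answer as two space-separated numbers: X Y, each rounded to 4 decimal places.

joint[0] = (0.0000, 0.0000)  (base)
link 0: phi[0] = 115 = 115 deg
  cos(115 deg) = -0.4226, sin(115 deg) = 0.9063
  joint[1] = (0.0000, 0.0000) + 3.5 * (-0.4226, 0.9063) = (0.0000 + -1.4792, 0.0000 + 3.1721) = (-1.4792, 3.1721)
link 1: phi[1] = 115 + 120 = 235 deg
  cos(235 deg) = -0.5736, sin(235 deg) = -0.8192
  joint[2] = (-1.4792, 3.1721) + 3.4 * (-0.5736, -0.8192) = (-1.4792 + -1.9502, 3.1721 + -2.7851) = (-3.4293, 0.3870)
link 2: phi[2] = 115 + 120 + 35 = 270 deg
  cos(270 deg) = -0.0000, sin(270 deg) = -1.0000
  joint[3] = (-3.4293, 0.3870) + 11.5 * (-0.0000, -1.0000) = (-3.4293 + -0.0000, 0.3870 + -11.5000) = (-3.4293, -11.1130)
link 3: phi[3] = 115 + 120 + 35 + -40 = 230 deg
  cos(230 deg) = -0.6428, sin(230 deg) = -0.7660
  joint[4] = (-3.4293, -11.1130) + 6 * (-0.6428, -0.7660) = (-3.4293 + -3.8567, -11.1130 + -4.5963) = (-7.2860, -15.7093)
End effector: (-7.2860, -15.7093)

Answer: -7.2860 -15.7093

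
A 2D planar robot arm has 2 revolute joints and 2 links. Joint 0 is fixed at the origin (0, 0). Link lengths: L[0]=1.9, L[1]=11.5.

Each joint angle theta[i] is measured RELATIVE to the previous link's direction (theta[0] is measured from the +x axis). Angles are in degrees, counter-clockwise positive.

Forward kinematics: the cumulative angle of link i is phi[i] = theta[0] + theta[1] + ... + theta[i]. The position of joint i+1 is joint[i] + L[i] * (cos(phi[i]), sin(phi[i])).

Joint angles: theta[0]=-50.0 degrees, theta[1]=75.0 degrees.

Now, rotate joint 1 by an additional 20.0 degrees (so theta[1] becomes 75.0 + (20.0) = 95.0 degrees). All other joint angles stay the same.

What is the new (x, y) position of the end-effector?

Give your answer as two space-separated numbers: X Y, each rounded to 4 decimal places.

joint[0] = (0.0000, 0.0000)  (base)
link 0: phi[0] = -50 = -50 deg
  cos(-50 deg) = 0.6428, sin(-50 deg) = -0.7660
  joint[1] = (0.0000, 0.0000) + 1.9 * (0.6428, -0.7660) = (0.0000 + 1.2213, 0.0000 + -1.4555) = (1.2213, -1.4555)
link 1: phi[1] = -50 + 95 = 45 deg
  cos(45 deg) = 0.7071, sin(45 deg) = 0.7071
  joint[2] = (1.2213, -1.4555) + 11.5 * (0.7071, 0.7071) = (1.2213 + 8.1317, -1.4555 + 8.1317) = (9.3530, 6.6762)
End effector: (9.3530, 6.6762)

Answer: 9.3530 6.6762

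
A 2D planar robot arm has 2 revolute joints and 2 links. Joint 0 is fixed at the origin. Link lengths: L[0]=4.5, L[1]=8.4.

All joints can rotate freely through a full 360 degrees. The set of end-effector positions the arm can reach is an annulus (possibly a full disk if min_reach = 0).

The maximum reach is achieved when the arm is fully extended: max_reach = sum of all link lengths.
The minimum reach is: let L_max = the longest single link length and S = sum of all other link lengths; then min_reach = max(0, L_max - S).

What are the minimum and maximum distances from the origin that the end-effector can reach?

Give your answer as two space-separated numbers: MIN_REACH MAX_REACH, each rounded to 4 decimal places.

Link lengths: [4.5, 8.4]
max_reach = 4.5 + 8.4 = 12.9
L_max = max([4.5, 8.4]) = 8.4
S (sum of others) = 12.9 - 8.4 = 4.5
min_reach = max(0, 8.4 - 4.5) = max(0, 3.9) = 3.9

Answer: 3.9000 12.9000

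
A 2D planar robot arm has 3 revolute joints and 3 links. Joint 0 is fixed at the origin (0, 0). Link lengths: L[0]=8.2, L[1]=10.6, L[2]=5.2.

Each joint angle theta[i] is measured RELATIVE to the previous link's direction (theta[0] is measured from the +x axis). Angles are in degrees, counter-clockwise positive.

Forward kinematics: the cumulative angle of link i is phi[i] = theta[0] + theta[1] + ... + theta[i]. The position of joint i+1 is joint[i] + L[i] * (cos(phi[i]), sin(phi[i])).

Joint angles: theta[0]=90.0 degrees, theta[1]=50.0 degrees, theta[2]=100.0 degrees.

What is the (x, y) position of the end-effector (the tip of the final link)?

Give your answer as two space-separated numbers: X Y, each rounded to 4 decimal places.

Answer: -10.7201 10.5102

Derivation:
joint[0] = (0.0000, 0.0000)  (base)
link 0: phi[0] = 90 = 90 deg
  cos(90 deg) = 0.0000, sin(90 deg) = 1.0000
  joint[1] = (0.0000, 0.0000) + 8.2 * (0.0000, 1.0000) = (0.0000 + 0.0000, 0.0000 + 8.2000) = (0.0000, 8.2000)
link 1: phi[1] = 90 + 50 = 140 deg
  cos(140 deg) = -0.7660, sin(140 deg) = 0.6428
  joint[2] = (0.0000, 8.2000) + 10.6 * (-0.7660, 0.6428) = (0.0000 + -8.1201, 8.2000 + 6.8135) = (-8.1201, 15.0135)
link 2: phi[2] = 90 + 50 + 100 = 240 deg
  cos(240 deg) = -0.5000, sin(240 deg) = -0.8660
  joint[3] = (-8.1201, 15.0135) + 5.2 * (-0.5000, -0.8660) = (-8.1201 + -2.6000, 15.0135 + -4.5033) = (-10.7201, 10.5102)
End effector: (-10.7201, 10.5102)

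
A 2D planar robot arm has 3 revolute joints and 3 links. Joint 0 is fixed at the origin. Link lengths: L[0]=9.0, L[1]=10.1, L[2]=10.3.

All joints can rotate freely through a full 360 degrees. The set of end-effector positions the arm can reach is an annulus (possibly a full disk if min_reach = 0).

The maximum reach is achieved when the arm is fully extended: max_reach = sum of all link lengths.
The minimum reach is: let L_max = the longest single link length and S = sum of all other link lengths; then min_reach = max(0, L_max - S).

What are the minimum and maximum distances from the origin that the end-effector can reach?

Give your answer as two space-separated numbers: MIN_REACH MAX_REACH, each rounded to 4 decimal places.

Answer: 0.0000 29.4000

Derivation:
Link lengths: [9.0, 10.1, 10.3]
max_reach = 9 + 10.1 + 10.3 = 29.4
L_max = max([9.0, 10.1, 10.3]) = 10.3
S (sum of others) = 29.4 - 10.3 = 19.1
min_reach = max(0, 10.3 - 19.1) = max(0, -8.8) = 0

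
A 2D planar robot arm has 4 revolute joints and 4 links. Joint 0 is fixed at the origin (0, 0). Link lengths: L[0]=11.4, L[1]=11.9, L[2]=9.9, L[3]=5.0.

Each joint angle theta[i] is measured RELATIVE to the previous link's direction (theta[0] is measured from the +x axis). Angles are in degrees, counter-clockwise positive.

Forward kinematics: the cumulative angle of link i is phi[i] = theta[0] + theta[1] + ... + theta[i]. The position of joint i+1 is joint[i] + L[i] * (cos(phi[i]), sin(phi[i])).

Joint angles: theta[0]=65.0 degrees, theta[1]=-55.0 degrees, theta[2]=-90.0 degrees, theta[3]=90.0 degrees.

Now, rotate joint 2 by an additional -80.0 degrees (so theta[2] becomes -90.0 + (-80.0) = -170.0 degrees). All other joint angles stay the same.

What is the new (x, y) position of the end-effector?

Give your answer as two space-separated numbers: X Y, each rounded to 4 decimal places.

joint[0] = (0.0000, 0.0000)  (base)
link 0: phi[0] = 65 = 65 deg
  cos(65 deg) = 0.4226, sin(65 deg) = 0.9063
  joint[1] = (0.0000, 0.0000) + 11.4 * (0.4226, 0.9063) = (0.0000 + 4.8178, 0.0000 + 10.3319) = (4.8178, 10.3319)
link 1: phi[1] = 65 + -55 = 10 deg
  cos(10 deg) = 0.9848, sin(10 deg) = 0.1736
  joint[2] = (4.8178, 10.3319) + 11.9 * (0.9848, 0.1736) = (4.8178 + 11.7192, 10.3319 + 2.0664) = (16.5371, 12.3983)
link 2: phi[2] = 65 + -55 + -170 = -160 deg
  cos(-160 deg) = -0.9397, sin(-160 deg) = -0.3420
  joint[3] = (16.5371, 12.3983) + 9.9 * (-0.9397, -0.3420) = (16.5371 + -9.3030, 12.3983 + -3.3860) = (7.2341, 9.0123)
link 3: phi[3] = 65 + -55 + -170 + 90 = -70 deg
  cos(-70 deg) = 0.3420, sin(-70 deg) = -0.9397
  joint[4] = (7.2341, 9.0123) + 5 * (0.3420, -0.9397) = (7.2341 + 1.7101, 9.0123 + -4.6985) = (8.9442, 4.3139)
End effector: (8.9442, 4.3139)

Answer: 8.9442 4.3139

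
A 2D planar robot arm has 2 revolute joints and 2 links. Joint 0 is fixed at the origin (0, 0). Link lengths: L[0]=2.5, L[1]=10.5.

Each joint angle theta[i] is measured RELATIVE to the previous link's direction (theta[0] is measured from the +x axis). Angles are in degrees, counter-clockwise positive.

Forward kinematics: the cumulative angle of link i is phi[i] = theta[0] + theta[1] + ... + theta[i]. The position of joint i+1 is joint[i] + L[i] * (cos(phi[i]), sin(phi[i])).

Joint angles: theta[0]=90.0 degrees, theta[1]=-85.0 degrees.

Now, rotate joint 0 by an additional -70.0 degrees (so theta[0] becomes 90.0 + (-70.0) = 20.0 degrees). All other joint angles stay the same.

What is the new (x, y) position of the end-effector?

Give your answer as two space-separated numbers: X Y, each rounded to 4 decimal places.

joint[0] = (0.0000, 0.0000)  (base)
link 0: phi[0] = 20 = 20 deg
  cos(20 deg) = 0.9397, sin(20 deg) = 0.3420
  joint[1] = (0.0000, 0.0000) + 2.5 * (0.9397, 0.3420) = (0.0000 + 2.3492, 0.0000 + 0.8551) = (2.3492, 0.8551)
link 1: phi[1] = 20 + -85 = -65 deg
  cos(-65 deg) = 0.4226, sin(-65 deg) = -0.9063
  joint[2] = (2.3492, 0.8551) + 10.5 * (0.4226, -0.9063) = (2.3492 + 4.4375, 0.8551 + -9.5162) = (6.7867, -8.6612)
End effector: (6.7867, -8.6612)

Answer: 6.7867 -8.6612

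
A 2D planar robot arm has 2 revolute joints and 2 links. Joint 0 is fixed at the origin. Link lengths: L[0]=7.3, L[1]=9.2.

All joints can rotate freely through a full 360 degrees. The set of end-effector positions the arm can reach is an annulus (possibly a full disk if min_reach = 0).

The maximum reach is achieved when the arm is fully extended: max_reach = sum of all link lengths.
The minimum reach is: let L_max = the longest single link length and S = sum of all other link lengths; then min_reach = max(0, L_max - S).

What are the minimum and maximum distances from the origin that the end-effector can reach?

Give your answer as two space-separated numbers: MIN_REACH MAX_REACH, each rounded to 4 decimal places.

Answer: 1.9000 16.5000

Derivation:
Link lengths: [7.3, 9.2]
max_reach = 7.3 + 9.2 = 16.5
L_max = max([7.3, 9.2]) = 9.2
S (sum of others) = 16.5 - 9.2 = 7.3
min_reach = max(0, 9.2 - 7.3) = max(0, 1.9) = 1.9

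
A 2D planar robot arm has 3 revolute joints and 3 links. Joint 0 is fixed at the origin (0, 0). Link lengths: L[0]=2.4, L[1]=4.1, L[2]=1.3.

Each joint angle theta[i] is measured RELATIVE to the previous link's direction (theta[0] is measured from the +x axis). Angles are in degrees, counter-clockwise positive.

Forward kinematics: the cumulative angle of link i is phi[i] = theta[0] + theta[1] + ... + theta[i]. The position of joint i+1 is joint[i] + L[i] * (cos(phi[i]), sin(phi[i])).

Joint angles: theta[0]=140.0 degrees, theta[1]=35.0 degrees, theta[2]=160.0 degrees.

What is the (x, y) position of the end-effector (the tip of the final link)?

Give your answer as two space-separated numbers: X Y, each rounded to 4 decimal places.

Answer: -4.7447 1.3506

Derivation:
joint[0] = (0.0000, 0.0000)  (base)
link 0: phi[0] = 140 = 140 deg
  cos(140 deg) = -0.7660, sin(140 deg) = 0.6428
  joint[1] = (0.0000, 0.0000) + 2.4 * (-0.7660, 0.6428) = (0.0000 + -1.8385, 0.0000 + 1.5427) = (-1.8385, 1.5427)
link 1: phi[1] = 140 + 35 = 175 deg
  cos(175 deg) = -0.9962, sin(175 deg) = 0.0872
  joint[2] = (-1.8385, 1.5427) + 4.1 * (-0.9962, 0.0872) = (-1.8385 + -4.0844, 1.5427 + 0.3573) = (-5.9229, 1.9000)
link 2: phi[2] = 140 + 35 + 160 = 335 deg
  cos(335 deg) = 0.9063, sin(335 deg) = -0.4226
  joint[3] = (-5.9229, 1.9000) + 1.3 * (0.9063, -0.4226) = (-5.9229 + 1.1782, 1.9000 + -0.5494) = (-4.7447, 1.3506)
End effector: (-4.7447, 1.3506)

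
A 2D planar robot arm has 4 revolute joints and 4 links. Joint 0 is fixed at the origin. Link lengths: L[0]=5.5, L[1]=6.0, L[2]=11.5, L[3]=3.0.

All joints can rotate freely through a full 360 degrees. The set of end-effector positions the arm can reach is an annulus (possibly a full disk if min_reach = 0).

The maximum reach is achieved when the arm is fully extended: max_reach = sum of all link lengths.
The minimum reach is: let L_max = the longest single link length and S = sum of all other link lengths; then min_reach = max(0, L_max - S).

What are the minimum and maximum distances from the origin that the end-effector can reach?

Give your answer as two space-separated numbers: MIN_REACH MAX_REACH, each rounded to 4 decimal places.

Answer: 0.0000 26.0000

Derivation:
Link lengths: [5.5, 6.0, 11.5, 3.0]
max_reach = 5.5 + 6 + 11.5 + 3 = 26
L_max = max([5.5, 6.0, 11.5, 3.0]) = 11.5
S (sum of others) = 26 - 11.5 = 14.5
min_reach = max(0, 11.5 - 14.5) = max(0, -3) = 0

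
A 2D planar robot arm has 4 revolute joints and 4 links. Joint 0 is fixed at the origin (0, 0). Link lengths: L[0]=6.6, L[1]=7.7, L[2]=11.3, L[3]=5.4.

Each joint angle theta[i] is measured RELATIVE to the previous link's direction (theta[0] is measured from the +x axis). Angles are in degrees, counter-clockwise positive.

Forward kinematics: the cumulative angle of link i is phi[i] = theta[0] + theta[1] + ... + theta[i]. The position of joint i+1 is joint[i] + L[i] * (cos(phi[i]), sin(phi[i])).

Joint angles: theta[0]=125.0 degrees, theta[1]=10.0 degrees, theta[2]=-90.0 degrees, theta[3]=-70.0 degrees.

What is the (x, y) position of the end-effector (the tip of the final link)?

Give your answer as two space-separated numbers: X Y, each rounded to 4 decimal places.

Answer: 3.6540 16.5593

Derivation:
joint[0] = (0.0000, 0.0000)  (base)
link 0: phi[0] = 125 = 125 deg
  cos(125 deg) = -0.5736, sin(125 deg) = 0.8192
  joint[1] = (0.0000, 0.0000) + 6.6 * (-0.5736, 0.8192) = (0.0000 + -3.7856, 0.0000 + 5.4064) = (-3.7856, 5.4064)
link 1: phi[1] = 125 + 10 = 135 deg
  cos(135 deg) = -0.7071, sin(135 deg) = 0.7071
  joint[2] = (-3.7856, 5.4064) + 7.7 * (-0.7071, 0.7071) = (-3.7856 + -5.4447, 5.4064 + 5.4447) = (-9.2303, 10.8511)
link 2: phi[2] = 125 + 10 + -90 = 45 deg
  cos(45 deg) = 0.7071, sin(45 deg) = 0.7071
  joint[3] = (-9.2303, 10.8511) + 11.3 * (0.7071, 0.7071) = (-9.2303 + 7.9903, 10.8511 + 7.9903) = (-1.2400, 18.8414)
link 3: phi[3] = 125 + 10 + -90 + -70 = -25 deg
  cos(-25 deg) = 0.9063, sin(-25 deg) = -0.4226
  joint[4] = (-1.2400, 18.8414) + 5.4 * (0.9063, -0.4226) = (-1.2400 + 4.8941, 18.8414 + -2.2821) = (3.6540, 16.5593)
End effector: (3.6540, 16.5593)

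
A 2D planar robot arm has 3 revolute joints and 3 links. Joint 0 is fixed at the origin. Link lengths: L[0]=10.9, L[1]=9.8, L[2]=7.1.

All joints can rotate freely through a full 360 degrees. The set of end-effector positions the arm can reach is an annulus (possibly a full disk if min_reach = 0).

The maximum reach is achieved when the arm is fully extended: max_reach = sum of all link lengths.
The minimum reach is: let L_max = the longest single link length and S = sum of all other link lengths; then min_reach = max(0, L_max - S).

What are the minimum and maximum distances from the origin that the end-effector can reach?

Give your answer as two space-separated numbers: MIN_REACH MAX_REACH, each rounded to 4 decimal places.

Link lengths: [10.9, 9.8, 7.1]
max_reach = 10.9 + 9.8 + 7.1 = 27.8
L_max = max([10.9, 9.8, 7.1]) = 10.9
S (sum of others) = 27.8 - 10.9 = 16.9
min_reach = max(0, 10.9 - 16.9) = max(0, -6) = 0

Answer: 0.0000 27.8000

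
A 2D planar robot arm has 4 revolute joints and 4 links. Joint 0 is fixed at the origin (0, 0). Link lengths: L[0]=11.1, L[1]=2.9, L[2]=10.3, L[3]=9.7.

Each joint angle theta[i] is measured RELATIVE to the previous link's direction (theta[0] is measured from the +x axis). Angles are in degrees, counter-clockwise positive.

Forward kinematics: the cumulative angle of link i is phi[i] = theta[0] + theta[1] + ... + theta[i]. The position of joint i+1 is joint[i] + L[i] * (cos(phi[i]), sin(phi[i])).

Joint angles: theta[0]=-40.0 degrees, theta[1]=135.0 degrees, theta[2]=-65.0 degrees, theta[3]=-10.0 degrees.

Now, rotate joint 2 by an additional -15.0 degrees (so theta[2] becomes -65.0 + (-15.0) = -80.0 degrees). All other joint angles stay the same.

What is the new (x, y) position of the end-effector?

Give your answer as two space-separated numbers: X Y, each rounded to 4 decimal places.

Answer: 27.8625 -0.7347

Derivation:
joint[0] = (0.0000, 0.0000)  (base)
link 0: phi[0] = -40 = -40 deg
  cos(-40 deg) = 0.7660, sin(-40 deg) = -0.6428
  joint[1] = (0.0000, 0.0000) + 11.1 * (0.7660, -0.6428) = (0.0000 + 8.5031, 0.0000 + -7.1349) = (8.5031, -7.1349)
link 1: phi[1] = -40 + 135 = 95 deg
  cos(95 deg) = -0.0872, sin(95 deg) = 0.9962
  joint[2] = (8.5031, -7.1349) + 2.9 * (-0.0872, 0.9962) = (8.5031 + -0.2528, -7.1349 + 2.8890) = (8.2503, -4.2460)
link 2: phi[2] = -40 + 135 + -80 = 15 deg
  cos(15 deg) = 0.9659, sin(15 deg) = 0.2588
  joint[3] = (8.2503, -4.2460) + 10.3 * (0.9659, 0.2588) = (8.2503 + 9.9490, -4.2460 + 2.6658) = (18.1994, -1.5801)
link 3: phi[3] = -40 + 135 + -80 + -10 = 5 deg
  cos(5 deg) = 0.9962, sin(5 deg) = 0.0872
  joint[4] = (18.1994, -1.5801) + 9.7 * (0.9962, 0.0872) = (18.1994 + 9.6631, -1.5801 + 0.8454) = (27.8625, -0.7347)
End effector: (27.8625, -0.7347)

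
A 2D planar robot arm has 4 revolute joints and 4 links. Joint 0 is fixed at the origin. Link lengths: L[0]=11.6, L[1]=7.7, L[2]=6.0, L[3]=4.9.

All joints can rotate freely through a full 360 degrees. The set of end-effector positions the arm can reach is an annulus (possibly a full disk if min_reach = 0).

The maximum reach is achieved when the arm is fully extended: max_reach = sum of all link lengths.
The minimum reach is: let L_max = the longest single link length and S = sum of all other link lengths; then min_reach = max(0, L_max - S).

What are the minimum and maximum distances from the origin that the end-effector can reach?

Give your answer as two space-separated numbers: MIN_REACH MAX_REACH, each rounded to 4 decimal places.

Link lengths: [11.6, 7.7, 6.0, 4.9]
max_reach = 11.6 + 7.7 + 6 + 4.9 = 30.2
L_max = max([11.6, 7.7, 6.0, 4.9]) = 11.6
S (sum of others) = 30.2 - 11.6 = 18.6
min_reach = max(0, 11.6 - 18.6) = max(0, -7) = 0

Answer: 0.0000 30.2000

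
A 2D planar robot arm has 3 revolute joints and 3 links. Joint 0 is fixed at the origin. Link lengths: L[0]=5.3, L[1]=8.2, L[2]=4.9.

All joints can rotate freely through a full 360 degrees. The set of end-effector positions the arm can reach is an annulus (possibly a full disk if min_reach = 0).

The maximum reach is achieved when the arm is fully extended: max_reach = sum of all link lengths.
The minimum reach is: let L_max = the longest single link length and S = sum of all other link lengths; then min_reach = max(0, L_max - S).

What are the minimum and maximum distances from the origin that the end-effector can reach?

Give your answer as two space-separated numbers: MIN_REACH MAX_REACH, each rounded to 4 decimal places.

Link lengths: [5.3, 8.2, 4.9]
max_reach = 5.3 + 8.2 + 4.9 = 18.4
L_max = max([5.3, 8.2, 4.9]) = 8.2
S (sum of others) = 18.4 - 8.2 = 10.2
min_reach = max(0, 8.2 - 10.2) = max(0, -2) = 0

Answer: 0.0000 18.4000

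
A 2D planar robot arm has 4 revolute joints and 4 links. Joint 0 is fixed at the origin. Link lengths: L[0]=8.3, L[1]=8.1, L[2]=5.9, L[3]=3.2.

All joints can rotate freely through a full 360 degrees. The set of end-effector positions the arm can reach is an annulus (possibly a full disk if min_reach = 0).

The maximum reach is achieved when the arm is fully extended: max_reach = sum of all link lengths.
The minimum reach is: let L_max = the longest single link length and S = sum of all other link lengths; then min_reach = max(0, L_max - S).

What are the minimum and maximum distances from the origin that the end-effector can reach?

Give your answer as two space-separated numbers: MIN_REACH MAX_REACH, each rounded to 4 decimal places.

Link lengths: [8.3, 8.1, 5.9, 3.2]
max_reach = 8.3 + 8.1 + 5.9 + 3.2 = 25.5
L_max = max([8.3, 8.1, 5.9, 3.2]) = 8.3
S (sum of others) = 25.5 - 8.3 = 17.2
min_reach = max(0, 8.3 - 17.2) = max(0, -8.9) = 0

Answer: 0.0000 25.5000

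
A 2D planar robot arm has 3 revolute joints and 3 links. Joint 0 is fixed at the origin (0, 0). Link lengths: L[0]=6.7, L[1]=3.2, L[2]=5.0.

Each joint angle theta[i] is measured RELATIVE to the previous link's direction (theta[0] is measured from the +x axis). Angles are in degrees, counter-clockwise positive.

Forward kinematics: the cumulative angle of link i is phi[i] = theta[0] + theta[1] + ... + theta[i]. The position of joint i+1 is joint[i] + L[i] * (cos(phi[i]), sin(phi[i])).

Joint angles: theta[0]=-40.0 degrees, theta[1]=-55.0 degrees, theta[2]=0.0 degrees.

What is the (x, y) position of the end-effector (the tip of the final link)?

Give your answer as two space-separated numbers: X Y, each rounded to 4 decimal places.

Answer: 4.4178 -12.4755

Derivation:
joint[0] = (0.0000, 0.0000)  (base)
link 0: phi[0] = -40 = -40 deg
  cos(-40 deg) = 0.7660, sin(-40 deg) = -0.6428
  joint[1] = (0.0000, 0.0000) + 6.7 * (0.7660, -0.6428) = (0.0000 + 5.1325, 0.0000 + -4.3067) = (5.1325, -4.3067)
link 1: phi[1] = -40 + -55 = -95 deg
  cos(-95 deg) = -0.0872, sin(-95 deg) = -0.9962
  joint[2] = (5.1325, -4.3067) + 3.2 * (-0.0872, -0.9962) = (5.1325 + -0.2789, -4.3067 + -3.1878) = (4.8536, -7.4945)
link 2: phi[2] = -40 + -55 + 0 = -95 deg
  cos(-95 deg) = -0.0872, sin(-95 deg) = -0.9962
  joint[3] = (4.8536, -7.4945) + 5 * (-0.0872, -0.9962) = (4.8536 + -0.4358, -7.4945 + -4.9810) = (4.4178, -12.4755)
End effector: (4.4178, -12.4755)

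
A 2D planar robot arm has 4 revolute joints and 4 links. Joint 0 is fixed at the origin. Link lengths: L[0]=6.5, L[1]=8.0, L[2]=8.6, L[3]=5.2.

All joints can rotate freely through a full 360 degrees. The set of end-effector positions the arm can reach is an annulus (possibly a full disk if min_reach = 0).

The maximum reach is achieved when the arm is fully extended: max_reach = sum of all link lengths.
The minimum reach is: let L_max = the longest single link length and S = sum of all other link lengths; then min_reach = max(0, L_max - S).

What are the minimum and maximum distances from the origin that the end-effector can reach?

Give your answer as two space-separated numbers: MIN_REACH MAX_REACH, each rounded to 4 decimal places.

Link lengths: [6.5, 8.0, 8.6, 5.2]
max_reach = 6.5 + 8 + 8.6 + 5.2 = 28.3
L_max = max([6.5, 8.0, 8.6, 5.2]) = 8.6
S (sum of others) = 28.3 - 8.6 = 19.7
min_reach = max(0, 8.6 - 19.7) = max(0, -11.1) = 0

Answer: 0.0000 28.3000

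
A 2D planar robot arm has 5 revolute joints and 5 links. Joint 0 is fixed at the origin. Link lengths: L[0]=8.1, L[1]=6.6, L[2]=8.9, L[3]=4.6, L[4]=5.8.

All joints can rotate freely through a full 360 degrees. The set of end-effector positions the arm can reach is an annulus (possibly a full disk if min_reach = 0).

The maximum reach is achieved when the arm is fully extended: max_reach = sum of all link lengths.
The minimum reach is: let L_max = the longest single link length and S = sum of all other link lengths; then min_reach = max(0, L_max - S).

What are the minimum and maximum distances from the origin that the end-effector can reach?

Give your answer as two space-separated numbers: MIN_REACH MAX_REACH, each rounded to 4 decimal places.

Answer: 0.0000 34.0000

Derivation:
Link lengths: [8.1, 6.6, 8.9, 4.6, 5.8]
max_reach = 8.1 + 6.6 + 8.9 + 4.6 + 5.8 = 34
L_max = max([8.1, 6.6, 8.9, 4.6, 5.8]) = 8.9
S (sum of others) = 34 - 8.9 = 25.1
min_reach = max(0, 8.9 - 25.1) = max(0, -16.2) = 0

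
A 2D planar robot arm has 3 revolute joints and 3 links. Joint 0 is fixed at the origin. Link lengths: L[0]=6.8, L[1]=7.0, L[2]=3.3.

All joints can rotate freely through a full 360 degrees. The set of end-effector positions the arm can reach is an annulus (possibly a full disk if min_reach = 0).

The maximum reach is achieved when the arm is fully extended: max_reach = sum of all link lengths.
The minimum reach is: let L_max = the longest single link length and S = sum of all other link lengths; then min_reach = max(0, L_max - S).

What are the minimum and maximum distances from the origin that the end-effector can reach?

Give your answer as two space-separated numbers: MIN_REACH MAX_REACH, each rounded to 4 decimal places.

Link lengths: [6.8, 7.0, 3.3]
max_reach = 6.8 + 7 + 3.3 = 17.1
L_max = max([6.8, 7.0, 3.3]) = 7
S (sum of others) = 17.1 - 7 = 10.1
min_reach = max(0, 7 - 10.1) = max(0, -3.1) = 0

Answer: 0.0000 17.1000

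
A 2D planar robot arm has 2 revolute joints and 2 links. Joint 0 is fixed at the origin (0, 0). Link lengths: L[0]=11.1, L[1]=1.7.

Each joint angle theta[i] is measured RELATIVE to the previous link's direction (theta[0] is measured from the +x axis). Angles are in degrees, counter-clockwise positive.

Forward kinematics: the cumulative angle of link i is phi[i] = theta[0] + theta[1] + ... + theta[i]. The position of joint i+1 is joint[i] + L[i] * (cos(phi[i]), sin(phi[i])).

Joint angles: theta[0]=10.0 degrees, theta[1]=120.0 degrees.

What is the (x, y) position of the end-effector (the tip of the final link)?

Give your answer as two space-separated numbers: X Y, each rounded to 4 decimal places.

joint[0] = (0.0000, 0.0000)  (base)
link 0: phi[0] = 10 = 10 deg
  cos(10 deg) = 0.9848, sin(10 deg) = 0.1736
  joint[1] = (0.0000, 0.0000) + 11.1 * (0.9848, 0.1736) = (0.0000 + 10.9314, 0.0000 + 1.9275) = (10.9314, 1.9275)
link 1: phi[1] = 10 + 120 = 130 deg
  cos(130 deg) = -0.6428, sin(130 deg) = 0.7660
  joint[2] = (10.9314, 1.9275) + 1.7 * (-0.6428, 0.7660) = (10.9314 + -1.0927, 1.9275 + 1.3023) = (9.8386, 3.2298)
End effector: (9.8386, 3.2298)

Answer: 9.8386 3.2298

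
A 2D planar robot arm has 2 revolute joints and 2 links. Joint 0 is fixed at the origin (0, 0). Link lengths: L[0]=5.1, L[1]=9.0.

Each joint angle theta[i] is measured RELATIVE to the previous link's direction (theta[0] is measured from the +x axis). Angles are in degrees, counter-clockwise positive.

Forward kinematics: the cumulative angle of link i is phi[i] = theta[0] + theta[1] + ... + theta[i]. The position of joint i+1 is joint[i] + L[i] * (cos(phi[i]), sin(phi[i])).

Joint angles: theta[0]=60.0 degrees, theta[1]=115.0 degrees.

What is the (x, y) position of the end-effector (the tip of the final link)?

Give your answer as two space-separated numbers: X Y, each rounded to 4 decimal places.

joint[0] = (0.0000, 0.0000)  (base)
link 0: phi[0] = 60 = 60 deg
  cos(60 deg) = 0.5000, sin(60 deg) = 0.8660
  joint[1] = (0.0000, 0.0000) + 5.1 * (0.5000, 0.8660) = (0.0000 + 2.5500, 0.0000 + 4.4167) = (2.5500, 4.4167)
link 1: phi[1] = 60 + 115 = 175 deg
  cos(175 deg) = -0.9962, sin(175 deg) = 0.0872
  joint[2] = (2.5500, 4.4167) + 9 * (-0.9962, 0.0872) = (2.5500 + -8.9658, 4.4167 + 0.7844) = (-6.4158, 5.2011)
End effector: (-6.4158, 5.2011)

Answer: -6.4158 5.2011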